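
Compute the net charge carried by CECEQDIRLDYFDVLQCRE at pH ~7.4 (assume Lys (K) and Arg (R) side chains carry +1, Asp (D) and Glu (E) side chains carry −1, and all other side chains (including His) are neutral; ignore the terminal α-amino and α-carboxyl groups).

Positive (K, R): R8, R18 → +2.
Negative (D, E): E2, E4, D6, D10, D13, E19 → −6.
Net charge = (+2) + (−6) = −4.

-4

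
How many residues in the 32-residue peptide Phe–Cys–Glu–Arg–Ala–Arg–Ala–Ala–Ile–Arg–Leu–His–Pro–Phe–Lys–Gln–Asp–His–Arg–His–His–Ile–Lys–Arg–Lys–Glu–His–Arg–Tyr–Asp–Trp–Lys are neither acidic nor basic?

Acidic: D, E. Basic: K, R, H. All other residues are neither.
Matching residues: Phe1, Cys2, Ala5, Ala7, Ala8, Ile9, Leu11, Pro13, Phe14, Gln16, Ile22, Tyr29, Trp31.

13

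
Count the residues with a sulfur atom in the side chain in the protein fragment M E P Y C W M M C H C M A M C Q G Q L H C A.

The sulfur-bearing residues are cysteine (–SH) and methionine (–S–CH₃).
Matching residues: M1, C5, M7, M8, C9, C11, M12, M14, C15, C21.

10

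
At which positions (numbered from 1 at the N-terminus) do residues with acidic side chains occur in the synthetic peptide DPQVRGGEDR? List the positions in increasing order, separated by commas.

Aspartate (D) and glutamate (E) have carboxylic-acid side chains and are the acidic amino acids.
Matching residues: D1, E8, D9.

1, 8, 9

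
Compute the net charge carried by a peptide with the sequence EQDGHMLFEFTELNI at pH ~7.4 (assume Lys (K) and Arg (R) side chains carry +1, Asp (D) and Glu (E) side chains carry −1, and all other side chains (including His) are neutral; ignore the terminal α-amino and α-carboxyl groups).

-4

Positive (K, R): none → +0.
Negative (D, E): E1, D3, E9, E12 → −4.
Net charge = (+0) + (−4) = −4.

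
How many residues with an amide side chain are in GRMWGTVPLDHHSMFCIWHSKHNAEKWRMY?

Asparagine (N) and glutamine (Q) have uncharged amide side chains.
Matching residues: N23.

1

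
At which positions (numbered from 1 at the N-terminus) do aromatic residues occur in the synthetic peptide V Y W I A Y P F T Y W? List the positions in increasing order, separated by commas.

The aromatic amino acids are Phe (F, benzyl), Trp (W, indole), and Tyr (Y, phenol).
Matching residues: Y2, W3, Y6, F8, Y10, W11.

2, 3, 6, 8, 10, 11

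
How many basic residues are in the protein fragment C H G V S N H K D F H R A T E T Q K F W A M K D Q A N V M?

The basic amino acids are Lys (K), Arg (R), and His (H).
Matching residues: H2, H7, K8, H11, R12, K18, K23.

7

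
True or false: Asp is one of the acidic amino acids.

Aspartate (D) and glutamate (E) have carboxylic-acid side chains and are the acidic amino acids.
Aspartate is in this group.

True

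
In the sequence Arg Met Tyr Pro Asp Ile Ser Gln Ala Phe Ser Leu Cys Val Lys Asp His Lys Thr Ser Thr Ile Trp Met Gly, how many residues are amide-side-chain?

1

Only N (asparagine) and Q (glutamine) carry a side-chain carboxamide.
Matching residues: Gln8.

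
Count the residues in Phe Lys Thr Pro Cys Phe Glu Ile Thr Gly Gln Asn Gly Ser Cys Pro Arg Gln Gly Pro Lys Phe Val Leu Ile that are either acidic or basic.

4

Acidic: D, E. Basic: H, K, R.
Acidic residues here: Glu7 (1).
Basic residues here: Lys2, Arg17, Lys21 (3).
The two groups share no amino acid, so total = 1 + 3 = 4.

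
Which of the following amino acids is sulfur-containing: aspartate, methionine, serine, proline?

methionine

The sulfur-bearing residues are cysteine (–SH) and methionine (–S–CH₃).
Of the listed options, only methionine belongs to this group.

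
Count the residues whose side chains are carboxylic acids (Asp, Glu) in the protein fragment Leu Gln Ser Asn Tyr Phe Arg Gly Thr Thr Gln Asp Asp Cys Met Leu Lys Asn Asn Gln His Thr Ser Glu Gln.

Matching residues: Asp12, Asp13, Glu24.

3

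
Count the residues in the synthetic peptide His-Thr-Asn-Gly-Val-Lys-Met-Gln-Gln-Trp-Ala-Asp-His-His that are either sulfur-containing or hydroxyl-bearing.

2

Sulfur-containing: C, M. Hydroxyl-bearing: S, T, Y.
Sulfur-containing residues here: Met7 (1).
Hydroxyl-bearing residues here: Thr2 (1).
The two groups share no amino acid, so total = 1 + 1 = 2.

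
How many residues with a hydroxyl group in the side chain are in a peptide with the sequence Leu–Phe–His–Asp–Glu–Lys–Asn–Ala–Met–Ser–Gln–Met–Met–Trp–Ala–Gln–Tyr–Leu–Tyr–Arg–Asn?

The –OH-bearing residues are Ser, Thr (aliphatic alcohols), and Tyr (phenol).
Matching residues: Ser10, Tyr17, Tyr19.

3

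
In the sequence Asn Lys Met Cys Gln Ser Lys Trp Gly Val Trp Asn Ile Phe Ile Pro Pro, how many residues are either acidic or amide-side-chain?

Acidic: D, E. Amide-side-chain: N, Q.
Acidic residues here: none (0).
Amide-side-chain residues here: Asn1, Gln5, Asn12 (3).
The two groups share no amino acid, so total = 0 + 3 = 3.

3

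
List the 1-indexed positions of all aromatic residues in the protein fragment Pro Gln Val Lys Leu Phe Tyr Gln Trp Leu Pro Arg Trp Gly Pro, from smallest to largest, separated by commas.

6, 7, 9, 13

F, W, and Y each carry an aromatic ring on the side chain.
Matching residues: Phe6, Tyr7, Trp9, Trp13.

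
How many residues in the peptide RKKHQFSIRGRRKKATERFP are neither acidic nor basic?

Acidic: D, E. Basic: K, R, H. All other residues are neither.
Matching residues: Q5, F6, S7, I8, G10, A15, T16, F19, P20.

9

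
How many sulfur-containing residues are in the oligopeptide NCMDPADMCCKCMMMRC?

Only Cys (C) and Met (M) have a sulfur atom in the side chain.
Matching residues: C2, M3, M8, C9, C10, C12, M13, M14, M15, C17.

10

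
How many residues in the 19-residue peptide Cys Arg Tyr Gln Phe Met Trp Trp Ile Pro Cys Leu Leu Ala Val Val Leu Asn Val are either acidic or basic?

1

Acidic: D, E. Basic: H, K, R.
Acidic residues here: none (0).
Basic residues here: Arg2 (1).
The two groups share no amino acid, so total = 0 + 1 = 1.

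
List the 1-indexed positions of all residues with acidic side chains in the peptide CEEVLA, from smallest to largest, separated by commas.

2, 3

Aspartate (D) and glutamate (E) have carboxylic-acid side chains and are the acidic amino acids.
Matching residues: E2, E3.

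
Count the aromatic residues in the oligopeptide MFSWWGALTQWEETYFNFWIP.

8

Phenylalanine (F), tryptophan (W), and tyrosine (Y) have aromatic ring side chains.
Matching residues: F2, W4, W5, W11, Y15, F16, F18, W19.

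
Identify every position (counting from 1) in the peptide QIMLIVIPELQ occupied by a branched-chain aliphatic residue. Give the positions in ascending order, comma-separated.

2, 4, 5, 6, 7, 10

V, L, and I make up the branched-chain aliphatic group.
Matching residues: I2, L4, I5, V6, I7, L10.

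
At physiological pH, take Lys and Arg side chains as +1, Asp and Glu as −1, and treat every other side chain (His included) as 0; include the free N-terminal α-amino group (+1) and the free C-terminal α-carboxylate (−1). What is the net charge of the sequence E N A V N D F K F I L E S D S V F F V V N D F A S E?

Positive (K, R): K8 → +1.
Negative (D, E): E1, D6, E12, D14, D22, E26 → −6.
The N-terminus (+1) and C-terminus (−1) cancel.
Net charge = (+1) + (−6) = −5.

-5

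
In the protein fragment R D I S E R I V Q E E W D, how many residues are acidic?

The acidic residues are Asp (D) and Glu (E), whose side chains end in a carboxylate group.
Matching residues: D2, E5, E10, E11, D13.

5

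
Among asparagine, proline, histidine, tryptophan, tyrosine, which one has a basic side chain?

K, R, and H are the three residues with basic side chains (ε-amine, guanidinium, and imidazole respectively).
Of the listed options, only histidine belongs to this group.

histidine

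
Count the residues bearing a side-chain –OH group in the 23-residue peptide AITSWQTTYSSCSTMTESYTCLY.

S, T, and Y are the three residues with a side-chain hydroxyl.
Matching residues: T3, S4, T7, T8, Y9, S10, S11, S13, T14, T16, S18, Y19, T20, Y23.

14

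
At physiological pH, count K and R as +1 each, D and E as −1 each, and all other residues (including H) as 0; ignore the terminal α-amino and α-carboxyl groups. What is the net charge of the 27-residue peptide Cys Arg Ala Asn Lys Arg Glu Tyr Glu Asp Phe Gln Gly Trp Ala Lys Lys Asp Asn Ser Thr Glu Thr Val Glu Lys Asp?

Positive (K, R): Arg2, Lys5, Arg6, Lys16, Lys17, Lys26 → +6.
Negative (D, E): Glu7, Glu9, Asp10, Asp18, Glu22, Glu25, Asp27 → −7.
Net charge = (+6) + (−7) = −1.

-1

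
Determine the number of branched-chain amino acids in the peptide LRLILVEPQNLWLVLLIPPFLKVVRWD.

Valine (V), leucine (L), and isoleucine (I) are the branched-chain amino acids.
Matching residues: L1, L3, I4, L5, V6, L11, L13, V14, L15, L16, I17, L21, V23, V24.

14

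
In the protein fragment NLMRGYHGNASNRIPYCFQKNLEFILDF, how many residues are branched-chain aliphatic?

5

The BCAAs are Val, Leu, and Ile — aliphatic side chains with a branch point.
Matching residues: L2, I14, L22, I25, L26.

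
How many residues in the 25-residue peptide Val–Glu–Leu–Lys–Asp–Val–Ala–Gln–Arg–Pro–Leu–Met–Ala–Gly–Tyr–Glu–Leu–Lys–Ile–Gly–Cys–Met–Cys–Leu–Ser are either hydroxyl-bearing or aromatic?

Hydroxyl-bearing: S, T, Y. Aromatic: F, W, Y.
Hydroxyl-bearing residues here: Tyr15, Ser25 (2).
Aromatic residues here: Tyr15 (1).
Y is in both groups, so the 1 Y residue must not be double-counted.
Total = 2 + 1 − 1 = 2.

2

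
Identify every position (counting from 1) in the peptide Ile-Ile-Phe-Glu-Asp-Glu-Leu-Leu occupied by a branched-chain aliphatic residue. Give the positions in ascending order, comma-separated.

1, 2, 7, 8

The BCAAs are Val, Leu, and Ile — aliphatic side chains with a branch point.
Matching residues: Ile1, Ile2, Leu7, Leu8.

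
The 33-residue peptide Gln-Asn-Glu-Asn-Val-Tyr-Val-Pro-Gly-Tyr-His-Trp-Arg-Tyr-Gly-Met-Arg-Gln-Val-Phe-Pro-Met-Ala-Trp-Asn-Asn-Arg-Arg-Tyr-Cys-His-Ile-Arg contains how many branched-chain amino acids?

4

V, L, and I make up the branched-chain aliphatic group.
Matching residues: Val5, Val7, Val19, Ile32.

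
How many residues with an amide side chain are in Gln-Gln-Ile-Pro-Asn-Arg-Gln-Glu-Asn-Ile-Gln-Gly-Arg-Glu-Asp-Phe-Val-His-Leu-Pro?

Only N (asparagine) and Q (glutamine) carry a side-chain carboxamide.
Matching residues: Gln1, Gln2, Asn5, Gln7, Asn9, Gln11.

6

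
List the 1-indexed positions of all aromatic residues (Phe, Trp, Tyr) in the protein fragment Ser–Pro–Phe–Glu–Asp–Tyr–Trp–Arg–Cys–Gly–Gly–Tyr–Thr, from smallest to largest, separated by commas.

Matching residues: Phe3, Tyr6, Trp7, Tyr12.

3, 6, 7, 12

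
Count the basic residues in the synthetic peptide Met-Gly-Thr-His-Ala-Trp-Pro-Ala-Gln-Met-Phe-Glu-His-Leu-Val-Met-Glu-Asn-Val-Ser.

The basic amino acids are Lys (K), Arg (R), and His (H).
Matching residues: His4, His13.

2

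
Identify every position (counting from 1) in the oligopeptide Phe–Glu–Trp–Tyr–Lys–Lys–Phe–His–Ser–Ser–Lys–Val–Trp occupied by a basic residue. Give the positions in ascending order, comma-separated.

Matching residues: Lys5, Lys6, His8, Lys11.

5, 6, 8, 11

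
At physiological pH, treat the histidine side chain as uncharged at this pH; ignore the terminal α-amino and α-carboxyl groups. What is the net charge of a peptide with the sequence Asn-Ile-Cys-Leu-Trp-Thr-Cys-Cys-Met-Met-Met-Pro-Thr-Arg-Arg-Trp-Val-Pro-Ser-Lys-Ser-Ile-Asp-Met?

+2

The side chains ionized at physiological pH are Lys/Arg (+1) and Asp/Glu (−1); with His treated as neutral, nothing else contributes.
Positive (K, R): Arg14, Arg15, Lys20 → +3.
Negative (D, E): Asp23 → −1.
Net charge = (+3) + (−1) = +2.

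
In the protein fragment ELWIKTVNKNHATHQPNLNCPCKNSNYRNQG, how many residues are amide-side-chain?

The amide-side-chain residues are Asn (N) and Gln (Q).
Matching residues: N8, N10, Q15, N17, N19, N24, N26, N29, Q30.

9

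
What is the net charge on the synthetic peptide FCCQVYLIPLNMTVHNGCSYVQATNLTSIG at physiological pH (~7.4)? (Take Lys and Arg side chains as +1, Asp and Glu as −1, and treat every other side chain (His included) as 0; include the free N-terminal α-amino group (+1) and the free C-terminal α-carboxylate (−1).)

Positive (K, R): none → +0.
Negative (D, E): none → −0.
The N-terminus (+1) and C-terminus (−1) cancel.
Net charge = (+0) + (−0) = 0.

0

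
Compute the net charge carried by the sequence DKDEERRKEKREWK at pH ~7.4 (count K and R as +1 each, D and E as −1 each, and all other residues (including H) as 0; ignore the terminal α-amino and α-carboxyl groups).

Positive (K, R): K2, R6, R7, K8, K10, R11, K14 → +7.
Negative (D, E): D1, D3, E4, E5, E9, E12 → −6.
Net charge = (+7) + (−6) = +1.

+1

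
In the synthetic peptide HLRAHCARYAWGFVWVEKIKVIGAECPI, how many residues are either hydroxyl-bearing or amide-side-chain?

1

Hydroxyl-bearing: S, T, Y. Amide-side-chain: N, Q.
Hydroxyl-bearing residues here: Y9 (1).
Amide-side-chain residues here: none (0).
The two groups share no amino acid, so total = 1 + 0 = 1.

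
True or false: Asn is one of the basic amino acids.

False

Lysine (K), arginine (R), and histidine (H) have basic, nitrogen-containing side chains.
Asparagine is not in this group.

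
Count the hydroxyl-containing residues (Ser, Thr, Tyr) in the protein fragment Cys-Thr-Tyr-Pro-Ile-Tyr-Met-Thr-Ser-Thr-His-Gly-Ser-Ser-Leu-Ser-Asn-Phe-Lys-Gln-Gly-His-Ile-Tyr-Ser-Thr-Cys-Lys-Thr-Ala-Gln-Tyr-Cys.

Matching residues: Thr2, Tyr3, Tyr6, Thr8, Ser9, Thr10, Ser13, Ser14, Ser16, Tyr24, Ser25, Thr26, Thr29, Tyr32.

14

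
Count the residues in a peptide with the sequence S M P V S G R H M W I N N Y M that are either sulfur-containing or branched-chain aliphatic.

5

Sulfur-containing: C, M. Branched-chain aliphatic: I, L, V.
Sulfur-containing residues here: M2, M9, M15 (3).
Branched-chain aliphatic residues here: V4, I11 (2).
The two groups share no amino acid, so total = 3 + 2 = 5.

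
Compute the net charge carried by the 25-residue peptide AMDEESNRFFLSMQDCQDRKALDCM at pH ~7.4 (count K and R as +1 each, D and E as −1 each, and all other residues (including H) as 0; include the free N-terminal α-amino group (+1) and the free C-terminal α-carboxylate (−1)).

-3

Positive (K, R): R8, R19, K20 → +3.
Negative (D, E): D3, E4, E5, D15, D18, D23 → −6.
The N-terminus (+1) and C-terminus (−1) cancel.
Net charge = (+3) + (−6) = −3.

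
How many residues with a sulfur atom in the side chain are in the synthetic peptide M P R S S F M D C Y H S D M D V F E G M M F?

6

Only Cys (C) and Met (M) have a sulfur atom in the side chain.
Matching residues: M1, M7, C9, M14, M20, M21.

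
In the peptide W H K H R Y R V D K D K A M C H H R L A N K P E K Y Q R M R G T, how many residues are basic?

14

K, R, and H are the three residues with basic side chains (ε-amine, guanidinium, and imidazole respectively).
Matching residues: H2, K3, H4, R5, R7, K10, K12, H16, H17, R18, K22, K25, R28, R30.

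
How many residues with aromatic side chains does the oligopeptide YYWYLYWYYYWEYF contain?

Phenylalanine (F), tryptophan (W), and tyrosine (Y) have aromatic ring side chains.
Matching residues: Y1, Y2, W3, Y4, Y6, W7, Y8, Y9, Y10, W11, Y13, F14.

12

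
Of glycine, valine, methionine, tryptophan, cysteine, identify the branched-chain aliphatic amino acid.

valine

The BCAAs are Val, Leu, and Ile — aliphatic side chains with a branch point.
Of the listed options, only valine belongs to this group.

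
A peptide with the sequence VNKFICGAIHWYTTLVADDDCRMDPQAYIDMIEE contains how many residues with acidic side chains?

7

The acidic residues are Asp (D) and Glu (E), whose side chains end in a carboxylate group.
Matching residues: D18, D19, D20, D24, D30, E33, E34.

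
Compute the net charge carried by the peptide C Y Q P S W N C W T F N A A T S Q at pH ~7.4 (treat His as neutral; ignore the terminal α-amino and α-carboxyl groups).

0

The side chains ionized at physiological pH are Lys/Arg (+1) and Asp/Glu (−1); with His treated as neutral, nothing else contributes.
Positive (K, R): none → +0.
Negative (D, E): none → −0.
Net charge = (+0) + (−0) = 0.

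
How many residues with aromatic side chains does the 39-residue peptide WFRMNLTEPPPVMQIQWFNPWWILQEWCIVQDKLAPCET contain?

F, W, and Y each carry an aromatic ring on the side chain.
Matching residues: W1, F2, W17, F18, W21, W22, W27.

7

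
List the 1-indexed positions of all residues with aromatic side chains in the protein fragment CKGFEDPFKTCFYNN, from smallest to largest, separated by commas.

4, 8, 12, 13

F, W, and Y each carry an aromatic ring on the side chain.
Matching residues: F4, F8, F12, Y13.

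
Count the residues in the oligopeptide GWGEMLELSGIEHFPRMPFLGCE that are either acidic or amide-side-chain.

Acidic: D, E. Amide-side-chain: N, Q.
Acidic residues here: E4, E7, E12, E23 (4).
Amide-side-chain residues here: none (0).
The two groups share no amino acid, so total = 4 + 0 = 4.

4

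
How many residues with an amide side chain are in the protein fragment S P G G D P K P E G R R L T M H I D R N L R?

1

The amide-side-chain residues are Asn (N) and Gln (Q).
Matching residues: N20.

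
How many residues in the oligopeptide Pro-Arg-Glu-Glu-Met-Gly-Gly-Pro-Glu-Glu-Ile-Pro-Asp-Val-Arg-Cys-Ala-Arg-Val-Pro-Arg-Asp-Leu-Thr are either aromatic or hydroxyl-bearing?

1

Aromatic: F, W, Y. Hydroxyl-bearing: S, T, Y.
Aromatic residues here: none (0).
Hydroxyl-bearing residues here: Thr24 (1).
(Y belongs to both groups, but none appear in this sequence.) Total = 0 + 1 = 1.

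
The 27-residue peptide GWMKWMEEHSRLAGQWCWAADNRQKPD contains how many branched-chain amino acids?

1

V, L, and I make up the branched-chain aliphatic group.
Matching residues: L12.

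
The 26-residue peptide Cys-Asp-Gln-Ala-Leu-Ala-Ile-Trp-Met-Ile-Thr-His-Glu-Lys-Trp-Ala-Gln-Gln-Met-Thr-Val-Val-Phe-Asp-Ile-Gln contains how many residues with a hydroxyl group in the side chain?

2

S, T, and Y are the three residues with a side-chain hydroxyl.
Matching residues: Thr11, Thr20.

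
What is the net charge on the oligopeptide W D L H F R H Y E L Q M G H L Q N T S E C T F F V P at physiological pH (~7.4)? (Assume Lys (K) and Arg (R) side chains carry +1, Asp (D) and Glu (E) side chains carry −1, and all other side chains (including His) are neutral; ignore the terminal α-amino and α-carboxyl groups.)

Positive (K, R): R6 → +1.
Negative (D, E): D2, E9, E20 → −3.
Net charge = (+1) + (−3) = −2.

-2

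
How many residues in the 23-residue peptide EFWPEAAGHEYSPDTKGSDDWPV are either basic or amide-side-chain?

2

Basic: H, K, R. Amide-side-chain: N, Q.
Basic residues here: H9, K16 (2).
Amide-side-chain residues here: none (0).
The two groups share no amino acid, so total = 2 + 0 = 2.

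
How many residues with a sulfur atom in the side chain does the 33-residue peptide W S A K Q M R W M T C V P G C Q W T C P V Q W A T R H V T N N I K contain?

Cysteine (C, thiol) and methionine (M, thioether) are the two sulfur-containing amino acids.
Matching residues: M6, M9, C11, C15, C19.

5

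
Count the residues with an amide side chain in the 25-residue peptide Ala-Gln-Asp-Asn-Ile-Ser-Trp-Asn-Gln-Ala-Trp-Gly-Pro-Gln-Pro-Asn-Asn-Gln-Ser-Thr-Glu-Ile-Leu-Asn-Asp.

9

Asparagine (N) and glutamine (Q) have uncharged amide side chains.
Matching residues: Gln2, Asn4, Asn8, Gln9, Gln14, Asn16, Asn17, Gln18, Asn24.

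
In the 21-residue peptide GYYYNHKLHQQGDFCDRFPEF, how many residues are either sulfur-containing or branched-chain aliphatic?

2

Sulfur-containing: C, M. Branched-chain aliphatic: I, L, V.
Sulfur-containing residues here: C15 (1).
Branched-chain aliphatic residues here: L8 (1).
The two groups share no amino acid, so total = 1 + 1 = 2.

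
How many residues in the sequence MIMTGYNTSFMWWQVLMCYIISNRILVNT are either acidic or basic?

1

Acidic: D, E. Basic: H, K, R.
Acidic residues here: none (0).
Basic residues here: R24 (1).
The two groups share no amino acid, so total = 0 + 1 = 1.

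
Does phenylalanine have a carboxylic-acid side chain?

No

Only D (aspartate) and E (glutamate) carry a side-chain carboxylic acid.
Phenylalanine is not in this group.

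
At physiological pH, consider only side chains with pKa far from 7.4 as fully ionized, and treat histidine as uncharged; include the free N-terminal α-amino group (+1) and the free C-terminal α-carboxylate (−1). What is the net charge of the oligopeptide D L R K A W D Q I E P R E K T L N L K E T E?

Near pH 7.4, K and R contribute +1 each, D and E contribute −1 each, and every other side chain (His included, as stated) is uncharged.
Positive (K, R): R3, K4, R12, K14, K19 → +5.
Negative (D, E): D1, D7, E10, E13, E20, E22 → −6.
The N-terminus (+1) and C-terminus (−1) cancel.
Net charge = (+5) + (−6) = −1.

-1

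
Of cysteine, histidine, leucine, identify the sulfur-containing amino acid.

Only Cys (C) and Met (M) have a sulfur atom in the side chain.
Of the listed options, only cysteine belongs to this group.

cysteine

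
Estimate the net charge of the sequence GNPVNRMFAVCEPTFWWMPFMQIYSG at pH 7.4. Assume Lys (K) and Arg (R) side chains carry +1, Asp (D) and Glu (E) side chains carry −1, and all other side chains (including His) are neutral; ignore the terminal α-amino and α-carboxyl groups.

Positive (K, R): R6 → +1.
Negative (D, E): E12 → −1.
Net charge = (+1) + (−1) = 0.

0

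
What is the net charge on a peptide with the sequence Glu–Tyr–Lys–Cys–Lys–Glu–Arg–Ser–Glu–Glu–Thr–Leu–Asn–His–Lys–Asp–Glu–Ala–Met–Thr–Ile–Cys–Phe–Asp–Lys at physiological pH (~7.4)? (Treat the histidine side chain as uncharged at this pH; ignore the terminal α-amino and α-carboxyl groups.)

-2

At pH ~7.4 the Lys and Arg side chains are protonated (+1), the Asp and Glu side chains are deprotonated (−1), and with His taken as neutral all other side chains carry no charge.
Positive (K, R): Lys3, Lys5, Arg7, Lys15, Lys25 → +5.
Negative (D, E): Glu1, Glu6, Glu9, Glu10, Asp16, Glu17, Asp24 → −7.
Net charge = (+5) + (−7) = −2.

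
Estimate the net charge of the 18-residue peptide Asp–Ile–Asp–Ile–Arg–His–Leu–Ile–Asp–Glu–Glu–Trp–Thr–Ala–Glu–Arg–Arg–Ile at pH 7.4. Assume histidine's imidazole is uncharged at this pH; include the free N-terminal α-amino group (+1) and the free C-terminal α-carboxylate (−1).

At pH ~7.4 the Lys and Arg side chains are protonated (+1), the Asp and Glu side chains are deprotonated (−1), and with His taken as neutral all other side chains carry no charge.
Positive (K, R): Arg5, Arg16, Arg17 → +3.
Negative (D, E): Asp1, Asp3, Asp9, Glu10, Glu11, Glu15 → −6.
The N-terminus (+1) and C-terminus (−1) cancel.
Net charge = (+3) + (−6) = −3.

-3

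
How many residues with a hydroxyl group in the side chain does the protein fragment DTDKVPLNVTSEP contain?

Serine (S), threonine (T), and tyrosine (Y) each carry a hydroxyl group on the side chain.
Matching residues: T2, T10, S11.

3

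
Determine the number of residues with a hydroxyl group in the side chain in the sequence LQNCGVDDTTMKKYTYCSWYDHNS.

8

The –OH-bearing residues are Ser, Thr (aliphatic alcohols), and Tyr (phenol).
Matching residues: T9, T10, Y14, T15, Y16, S18, Y20, S24.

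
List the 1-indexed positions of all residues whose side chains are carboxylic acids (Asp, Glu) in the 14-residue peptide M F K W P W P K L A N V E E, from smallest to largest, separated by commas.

13, 14

Matching residues: E13, E14.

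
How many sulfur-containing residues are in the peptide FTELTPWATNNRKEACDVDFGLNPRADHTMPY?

2

Only Cys (C) and Met (M) have a sulfur atom in the side chain.
Matching residues: C16, M30.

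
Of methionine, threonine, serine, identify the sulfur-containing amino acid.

Only Cys (C) and Met (M) have a sulfur atom in the side chain.
Of the listed options, only methionine belongs to this group.

methionine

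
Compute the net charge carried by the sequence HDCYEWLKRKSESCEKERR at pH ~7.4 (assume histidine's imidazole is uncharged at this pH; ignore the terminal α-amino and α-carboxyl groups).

The side chains ionized at physiological pH are Lys/Arg (+1) and Asp/Glu (−1); with His treated as neutral, nothing else contributes.
Positive (K, R): K8, R9, K10, K16, R18, R19 → +6.
Negative (D, E): D2, E5, E12, E15, E17 → −5.
Net charge = (+6) + (−5) = +1.

+1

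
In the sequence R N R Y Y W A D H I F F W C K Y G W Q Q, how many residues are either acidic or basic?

Acidic: D, E. Basic: H, K, R.
Acidic residues here: D8 (1).
Basic residues here: R1, R3, H9, K15 (4).
The two groups share no amino acid, so total = 1 + 4 = 5.

5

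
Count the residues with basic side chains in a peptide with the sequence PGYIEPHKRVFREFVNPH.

5

The basic amino acids are Lys (K), Arg (R), and His (H).
Matching residues: H7, K8, R9, R12, H18.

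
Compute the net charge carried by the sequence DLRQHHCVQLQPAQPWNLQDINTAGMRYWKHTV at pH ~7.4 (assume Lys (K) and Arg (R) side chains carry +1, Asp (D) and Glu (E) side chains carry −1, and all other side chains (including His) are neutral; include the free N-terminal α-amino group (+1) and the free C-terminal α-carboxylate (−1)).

Positive (K, R): R3, R27, K30 → +3.
Negative (D, E): D1, D20 → −2.
The N-terminus (+1) and C-terminus (−1) cancel.
Net charge = (+3) + (−2) = +1.

+1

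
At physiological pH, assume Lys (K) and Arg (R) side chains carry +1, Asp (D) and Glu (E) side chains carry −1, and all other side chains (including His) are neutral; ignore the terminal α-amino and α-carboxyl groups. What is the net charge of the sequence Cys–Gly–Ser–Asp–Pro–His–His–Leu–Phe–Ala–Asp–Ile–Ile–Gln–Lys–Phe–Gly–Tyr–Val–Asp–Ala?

-2

Positive (K, R): Lys15 → +1.
Negative (D, E): Asp4, Asp11, Asp20 → −3.
Net charge = (+1) + (−3) = −2.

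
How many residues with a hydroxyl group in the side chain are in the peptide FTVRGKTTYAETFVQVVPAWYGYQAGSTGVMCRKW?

9

Serine (S), threonine (T), and tyrosine (Y) each carry a hydroxyl group on the side chain.
Matching residues: T2, T7, T8, Y9, T12, Y21, Y23, S27, T28.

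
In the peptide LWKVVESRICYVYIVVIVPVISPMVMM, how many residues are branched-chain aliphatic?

13

V, L, and I make up the branched-chain aliphatic group.
Matching residues: L1, V4, V5, I9, V12, I14, V15, V16, I17, V18, V20, I21, V25.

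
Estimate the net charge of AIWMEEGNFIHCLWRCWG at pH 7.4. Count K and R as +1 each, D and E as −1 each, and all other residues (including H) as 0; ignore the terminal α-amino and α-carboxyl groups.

-1

Positive (K, R): R15 → +1.
Negative (D, E): E5, E6 → −2.
Net charge = (+1) + (−2) = −1.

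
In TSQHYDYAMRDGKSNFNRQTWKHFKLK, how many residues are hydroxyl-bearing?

6

S, T, and Y are the three residues with a side-chain hydroxyl.
Matching residues: T1, S2, Y5, Y7, S14, T20.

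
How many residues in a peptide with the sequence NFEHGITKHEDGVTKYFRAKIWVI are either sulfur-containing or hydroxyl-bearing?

3

Sulfur-containing: C, M. Hydroxyl-bearing: S, T, Y.
Sulfur-containing residues here: none (0).
Hydroxyl-bearing residues here: T7, T14, Y16 (3).
The two groups share no amino acid, so total = 0 + 3 = 3.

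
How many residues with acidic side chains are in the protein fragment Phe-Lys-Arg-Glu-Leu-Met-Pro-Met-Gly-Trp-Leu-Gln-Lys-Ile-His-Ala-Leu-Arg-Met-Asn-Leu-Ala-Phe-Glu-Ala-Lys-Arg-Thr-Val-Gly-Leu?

2

The acidic residues are Asp (D) and Glu (E), whose side chains end in a carboxylate group.
Matching residues: Glu4, Glu24.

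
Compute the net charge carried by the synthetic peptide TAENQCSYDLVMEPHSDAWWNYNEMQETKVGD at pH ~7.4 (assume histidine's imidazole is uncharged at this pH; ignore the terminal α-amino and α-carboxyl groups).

Near pH 7.4, K and R contribute +1 each, D and E contribute −1 each, and every other side chain (His included, as stated) is uncharged.
Positive (K, R): K29 → +1.
Negative (D, E): E3, D9, E13, D17, E24, E27, D32 → −7.
Net charge = (+1) + (−7) = −6.

-6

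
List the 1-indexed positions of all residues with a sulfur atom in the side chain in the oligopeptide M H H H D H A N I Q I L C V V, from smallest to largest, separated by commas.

1, 13

The sulfur-bearing residues are cysteine (–SH) and methionine (–S–CH₃).
Matching residues: M1, C13.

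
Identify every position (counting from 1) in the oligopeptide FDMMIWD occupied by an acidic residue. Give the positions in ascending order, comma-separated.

Aspartate (D) and glutamate (E) have carboxylic-acid side chains and are the acidic amino acids.
Matching residues: D2, D7.

2, 7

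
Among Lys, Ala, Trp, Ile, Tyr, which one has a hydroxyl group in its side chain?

The –OH-bearing residues are Ser, Thr (aliphatic alcohols), and Tyr (phenol).
Of the listed options, only Tyr belongs to this group.

Tyr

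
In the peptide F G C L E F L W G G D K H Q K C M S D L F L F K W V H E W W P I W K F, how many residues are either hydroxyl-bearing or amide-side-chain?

2

Hydroxyl-bearing: S, T, Y. Amide-side-chain: N, Q.
Hydroxyl-bearing residues here: S18 (1).
Amide-side-chain residues here: Q14 (1).
The two groups share no amino acid, so total = 1 + 1 = 2.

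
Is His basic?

Yes

The basic amino acids are Lys (K), Arg (R), and His (H).
Histidine is in this group.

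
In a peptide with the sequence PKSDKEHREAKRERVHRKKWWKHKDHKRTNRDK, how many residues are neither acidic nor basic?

8

Acidic: D, E. Basic: K, R, H. All other residues are neither.
Matching residues: P1, S3, A10, V15, W20, W21, T29, N30.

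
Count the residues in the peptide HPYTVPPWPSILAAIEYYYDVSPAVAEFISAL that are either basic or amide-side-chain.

1

Basic: H, K, R. Amide-side-chain: N, Q.
Basic residues here: H1 (1).
Amide-side-chain residues here: none (0).
The two groups share no amino acid, so total = 1 + 0 = 1.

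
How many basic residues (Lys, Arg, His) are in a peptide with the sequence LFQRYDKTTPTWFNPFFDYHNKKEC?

Matching residues: R4, K7, H20, K22, K23.

5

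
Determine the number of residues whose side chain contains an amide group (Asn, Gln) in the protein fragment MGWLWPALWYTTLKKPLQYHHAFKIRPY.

1

Matching residues: Q18.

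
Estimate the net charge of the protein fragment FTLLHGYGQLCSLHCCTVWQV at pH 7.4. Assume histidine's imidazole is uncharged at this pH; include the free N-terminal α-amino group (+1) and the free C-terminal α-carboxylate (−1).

0

At pH ~7.4 the Lys and Arg side chains are protonated (+1), the Asp and Glu side chains are deprotonated (−1), and with His taken as neutral all other side chains carry no charge.
Positive (K, R): none → +0.
Negative (D, E): none → −0.
The N-terminus (+1) and C-terminus (−1) cancel.
Net charge = (+0) + (−0) = 0.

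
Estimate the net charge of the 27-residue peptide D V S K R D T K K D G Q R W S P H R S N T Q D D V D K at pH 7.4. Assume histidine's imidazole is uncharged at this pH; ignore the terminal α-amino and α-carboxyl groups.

+1

Near pH 7.4, K and R contribute +1 each, D and E contribute −1 each, and every other side chain (His included, as stated) is uncharged.
Positive (K, R): K4, R5, K8, K9, R13, R18, K27 → +7.
Negative (D, E): D1, D6, D10, D23, D24, D26 → −6.
Net charge = (+7) + (−6) = +1.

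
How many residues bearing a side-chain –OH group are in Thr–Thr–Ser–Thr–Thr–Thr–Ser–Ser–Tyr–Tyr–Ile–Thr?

11

The –OH-bearing residues are Ser, Thr (aliphatic alcohols), and Tyr (phenol).
Matching residues: Thr1, Thr2, Ser3, Thr4, Thr5, Thr6, Ser7, Ser8, Tyr9, Tyr10, Thr12.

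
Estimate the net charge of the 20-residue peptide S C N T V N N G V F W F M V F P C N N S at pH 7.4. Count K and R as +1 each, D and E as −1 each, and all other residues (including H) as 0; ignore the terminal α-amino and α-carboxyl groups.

Positive (K, R): none → +0.
Negative (D, E): none → −0.
Net charge = (+0) + (−0) = 0.

0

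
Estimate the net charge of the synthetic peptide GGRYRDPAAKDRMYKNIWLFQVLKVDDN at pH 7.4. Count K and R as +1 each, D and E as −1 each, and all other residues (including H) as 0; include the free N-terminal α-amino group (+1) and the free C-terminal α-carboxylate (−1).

Positive (K, R): R3, R5, K10, R12, K15, K24 → +6.
Negative (D, E): D6, D11, D26, D27 → −4.
The N-terminus (+1) and C-terminus (−1) cancel.
Net charge = (+6) + (−4) = +2.

+2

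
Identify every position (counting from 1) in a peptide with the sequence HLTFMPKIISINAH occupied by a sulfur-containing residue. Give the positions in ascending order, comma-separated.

Only Cys (C) and Met (M) have a sulfur atom in the side chain.
Matching residues: M5.

5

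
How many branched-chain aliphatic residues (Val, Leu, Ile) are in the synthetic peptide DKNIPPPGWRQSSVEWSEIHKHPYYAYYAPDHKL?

4

Matching residues: I4, V14, I19, L34.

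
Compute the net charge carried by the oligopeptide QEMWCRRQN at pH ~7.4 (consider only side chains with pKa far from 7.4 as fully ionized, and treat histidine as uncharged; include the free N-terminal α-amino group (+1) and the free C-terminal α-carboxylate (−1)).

+1

At pH ~7.4 the Lys and Arg side chains are protonated (+1), the Asp and Glu side chains are deprotonated (−1), and with His taken as neutral all other side chains carry no charge.
Positive (K, R): R6, R7 → +2.
Negative (D, E): E2 → −1.
The N-terminus (+1) and C-terminus (−1) cancel.
Net charge = (+2) + (−1) = +1.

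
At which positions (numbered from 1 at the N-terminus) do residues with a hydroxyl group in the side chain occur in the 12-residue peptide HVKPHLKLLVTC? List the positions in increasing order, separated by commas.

11

The –OH-bearing residues are Ser, Thr (aliphatic alcohols), and Tyr (phenol).
Matching residues: T11.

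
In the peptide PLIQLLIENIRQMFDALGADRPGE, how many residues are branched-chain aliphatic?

7

Valine (V), leucine (L), and isoleucine (I) are the branched-chain amino acids.
Matching residues: L2, I3, L5, L6, I7, I10, L17.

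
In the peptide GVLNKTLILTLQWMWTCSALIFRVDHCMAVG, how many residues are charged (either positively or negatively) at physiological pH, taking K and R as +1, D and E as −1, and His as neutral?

Charged side chains at pH ~7.4: K, R (positive); D, E (negative).
Matching residues: K5, R23, D25.

3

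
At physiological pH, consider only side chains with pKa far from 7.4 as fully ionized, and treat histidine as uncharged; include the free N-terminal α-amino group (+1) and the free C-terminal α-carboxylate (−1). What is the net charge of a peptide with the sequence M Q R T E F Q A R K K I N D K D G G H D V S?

+1

Near pH 7.4, K and R contribute +1 each, D and E contribute −1 each, and every other side chain (His included, as stated) is uncharged.
Positive (K, R): R3, R9, K10, K11, K15 → +5.
Negative (D, E): E5, D14, D16, D20 → −4.
The N-terminus (+1) and C-terminus (−1) cancel.
Net charge = (+5) + (−4) = +1.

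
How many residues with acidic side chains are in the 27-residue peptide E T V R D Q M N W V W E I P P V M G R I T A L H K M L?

3

Only D (aspartate) and E (glutamate) carry a side-chain carboxylic acid.
Matching residues: E1, D5, E12.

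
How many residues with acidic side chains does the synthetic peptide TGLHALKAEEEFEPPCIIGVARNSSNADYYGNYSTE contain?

6

Aspartate (D) and glutamate (E) have carboxylic-acid side chains and are the acidic amino acids.
Matching residues: E9, E10, E11, E13, D28, E36.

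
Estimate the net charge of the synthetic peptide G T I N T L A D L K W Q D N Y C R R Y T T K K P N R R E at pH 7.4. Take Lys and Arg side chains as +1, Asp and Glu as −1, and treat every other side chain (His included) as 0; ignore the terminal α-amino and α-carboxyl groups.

+4

Positive (K, R): K10, R17, R18, K22, K23, R26, R27 → +7.
Negative (D, E): D8, D13, E28 → −3.
Net charge = (+7) + (−3) = +4.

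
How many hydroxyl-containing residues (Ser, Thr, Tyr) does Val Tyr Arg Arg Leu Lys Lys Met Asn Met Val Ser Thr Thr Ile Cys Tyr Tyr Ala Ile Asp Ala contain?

6

Matching residues: Tyr2, Ser12, Thr13, Thr14, Tyr17, Tyr18.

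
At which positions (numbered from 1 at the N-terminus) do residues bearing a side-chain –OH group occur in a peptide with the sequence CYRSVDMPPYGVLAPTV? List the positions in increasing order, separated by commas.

Serine (S), threonine (T), and tyrosine (Y) each carry a hydroxyl group on the side chain.
Matching residues: Y2, S4, Y10, T16.

2, 4, 10, 16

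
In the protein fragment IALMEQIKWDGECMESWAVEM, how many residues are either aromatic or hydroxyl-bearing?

3

Aromatic: F, W, Y. Hydroxyl-bearing: S, T, Y.
Aromatic residues here: W9, W17 (2).
Hydroxyl-bearing residues here: S16 (1).
(Y belongs to both groups, but none appear in this sequence.) Total = 2 + 1 = 3.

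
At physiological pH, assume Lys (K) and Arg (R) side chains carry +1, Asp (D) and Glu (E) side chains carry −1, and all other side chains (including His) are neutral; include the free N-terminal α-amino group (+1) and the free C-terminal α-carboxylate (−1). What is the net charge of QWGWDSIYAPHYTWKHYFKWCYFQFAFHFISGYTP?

+1

Positive (K, R): K15, K19 → +2.
Negative (D, E): D5 → −1.
The N-terminus (+1) and C-terminus (−1) cancel.
Net charge = (+2) + (−1) = +1.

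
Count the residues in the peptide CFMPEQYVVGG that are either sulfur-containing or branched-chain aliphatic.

Sulfur-containing: C, M. Branched-chain aliphatic: I, L, V.
Sulfur-containing residues here: C1, M3 (2).
Branched-chain aliphatic residues here: V8, V9 (2).
The two groups share no amino acid, so total = 2 + 2 = 4.

4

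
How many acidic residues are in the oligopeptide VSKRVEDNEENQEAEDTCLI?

Aspartate (D) and glutamate (E) have carboxylic-acid side chains and are the acidic amino acids.
Matching residues: E6, D7, E9, E10, E13, E15, D16.

7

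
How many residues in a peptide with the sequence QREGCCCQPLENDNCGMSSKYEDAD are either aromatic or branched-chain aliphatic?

2

Aromatic: F, W, Y. Branched-chain aliphatic: I, L, V.
Aromatic residues here: Y21 (1).
Branched-chain aliphatic residues here: L10 (1).
The two groups share no amino acid, so total = 1 + 1 = 2.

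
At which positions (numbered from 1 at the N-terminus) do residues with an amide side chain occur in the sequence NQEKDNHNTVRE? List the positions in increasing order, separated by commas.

Asparagine (N) and glutamine (Q) have uncharged amide side chains.
Matching residues: N1, Q2, N6, N8.

1, 2, 6, 8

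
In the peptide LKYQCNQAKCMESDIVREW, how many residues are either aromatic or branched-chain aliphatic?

5

Aromatic: F, W, Y. Branched-chain aliphatic: I, L, V.
Aromatic residues here: Y3, W19 (2).
Branched-chain aliphatic residues here: L1, I15, V16 (3).
The two groups share no amino acid, so total = 2 + 3 = 5.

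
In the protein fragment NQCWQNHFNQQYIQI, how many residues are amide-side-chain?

The amide-side-chain residues are Asn (N) and Gln (Q).
Matching residues: N1, Q2, Q5, N6, N9, Q10, Q11, Q14.

8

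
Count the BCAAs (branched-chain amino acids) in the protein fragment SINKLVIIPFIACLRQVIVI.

Valine (V), leucine (L), and isoleucine (I) are the branched-chain amino acids.
Matching residues: I2, L5, V6, I7, I8, I11, L14, V17, I18, V19, I20.

11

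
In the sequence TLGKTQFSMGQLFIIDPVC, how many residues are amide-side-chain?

2

Asparagine (N) and glutamine (Q) have uncharged amide side chains.
Matching residues: Q6, Q11.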